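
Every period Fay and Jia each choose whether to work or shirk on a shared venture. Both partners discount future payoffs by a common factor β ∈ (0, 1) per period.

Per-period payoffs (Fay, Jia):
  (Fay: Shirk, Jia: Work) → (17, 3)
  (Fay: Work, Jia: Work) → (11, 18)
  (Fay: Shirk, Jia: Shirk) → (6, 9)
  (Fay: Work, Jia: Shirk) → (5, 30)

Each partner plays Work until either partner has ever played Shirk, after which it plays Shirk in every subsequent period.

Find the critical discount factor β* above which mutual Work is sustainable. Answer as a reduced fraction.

For Fay: deviation gain 17−11 = 6, per-period punishment loss 11−6 = 5. IC gives β ≥ 6/11.
For Jia: gain 12, loss 9 per period, so β ≥ 12/21 = 4/7.
The tighter constraint is Jia's, so cooperation needs β ≥ 4/7.

4/7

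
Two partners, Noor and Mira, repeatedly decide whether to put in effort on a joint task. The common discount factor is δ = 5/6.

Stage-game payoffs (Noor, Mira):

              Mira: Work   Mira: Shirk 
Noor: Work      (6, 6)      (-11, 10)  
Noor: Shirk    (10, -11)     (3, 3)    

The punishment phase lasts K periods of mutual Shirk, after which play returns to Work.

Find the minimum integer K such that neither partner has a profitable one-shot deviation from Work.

Need Σ_{k=1}^{K} δ^k ≥ (10−6)/(6−3) = 1.3333 at δ = 5/6.
At K = 1 the sum is 0.8333 < 1.3333; at K = 2 it is 1.5278 ≥ 1.3333.
So the minimum punishment length is K = 2.

2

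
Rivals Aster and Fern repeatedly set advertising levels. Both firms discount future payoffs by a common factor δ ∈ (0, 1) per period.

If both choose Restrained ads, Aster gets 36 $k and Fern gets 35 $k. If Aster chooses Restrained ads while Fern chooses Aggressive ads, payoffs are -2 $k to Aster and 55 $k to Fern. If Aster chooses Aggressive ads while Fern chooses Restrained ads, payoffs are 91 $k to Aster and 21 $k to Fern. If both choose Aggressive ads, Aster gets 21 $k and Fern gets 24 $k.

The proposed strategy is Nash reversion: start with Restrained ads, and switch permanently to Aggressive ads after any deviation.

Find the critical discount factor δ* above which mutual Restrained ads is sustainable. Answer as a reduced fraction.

Aster: cooperation gives 36 each period; deviation gives 91 once then 21 forever.
  36/(1−δ) ≥ 91 + 21δ/(1−δ) ⇒ δ ≥ 55/70 = 11/14.
Fern: cooperation gives 35 each period; deviation gives 55 once then 24 forever.
  δ ≥ 20/31.
Both must hold, so the binding constraint is Aster's: δ ≥ 11/14.

11/14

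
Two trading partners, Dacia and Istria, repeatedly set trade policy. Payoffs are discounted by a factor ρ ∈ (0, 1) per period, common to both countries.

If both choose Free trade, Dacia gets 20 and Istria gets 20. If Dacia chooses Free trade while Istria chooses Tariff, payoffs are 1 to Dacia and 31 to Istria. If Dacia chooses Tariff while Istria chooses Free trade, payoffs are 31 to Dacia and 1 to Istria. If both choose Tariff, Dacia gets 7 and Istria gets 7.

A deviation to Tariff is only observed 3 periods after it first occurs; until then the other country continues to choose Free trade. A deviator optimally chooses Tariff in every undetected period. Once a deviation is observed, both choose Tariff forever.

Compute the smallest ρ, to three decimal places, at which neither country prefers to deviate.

Deviating for the 3 undetected periods gains 31−20 = 11 per period over cooperation, then loses 20−7 = 13 per period forever once punishment starts.
Gain: 11(1 + ρ + … + ρ^2); loss: 13·ρ^3/(1−ρ).
No profitable deviation ⇔ 11(1−ρ^3) ≤ 13·ρ^3, i.e. ρ^3 ≥ 11/(11+13) = 11/24.
Hence ρ ≥ (11/24)^(1/3) ≈ 0.771.

0.771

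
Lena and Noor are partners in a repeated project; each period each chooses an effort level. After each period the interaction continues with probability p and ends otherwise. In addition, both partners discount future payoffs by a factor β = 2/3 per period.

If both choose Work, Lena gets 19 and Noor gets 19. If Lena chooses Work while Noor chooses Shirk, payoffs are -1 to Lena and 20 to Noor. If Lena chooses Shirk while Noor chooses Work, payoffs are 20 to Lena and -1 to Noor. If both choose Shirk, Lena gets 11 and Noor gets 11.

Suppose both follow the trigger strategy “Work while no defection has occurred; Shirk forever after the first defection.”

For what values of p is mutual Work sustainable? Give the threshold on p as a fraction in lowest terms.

1/6

With continuation probability p and discount β, the effective per-period discount factor is βp.
Grim-trigger IC: βp ≥ (20−19)/(20−11) = 1/9.
So p ≥ (1/9)/(2/3) = 1/6.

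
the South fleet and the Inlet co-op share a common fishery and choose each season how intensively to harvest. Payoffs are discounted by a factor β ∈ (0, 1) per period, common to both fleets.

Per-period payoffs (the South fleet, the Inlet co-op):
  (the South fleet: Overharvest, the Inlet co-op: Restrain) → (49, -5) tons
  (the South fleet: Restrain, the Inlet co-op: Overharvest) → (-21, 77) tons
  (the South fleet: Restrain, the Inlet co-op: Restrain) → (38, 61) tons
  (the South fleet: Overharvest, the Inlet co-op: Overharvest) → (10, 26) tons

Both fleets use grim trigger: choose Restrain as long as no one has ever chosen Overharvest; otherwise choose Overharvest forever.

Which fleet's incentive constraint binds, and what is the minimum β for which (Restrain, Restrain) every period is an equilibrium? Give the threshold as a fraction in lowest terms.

the Inlet co-op; β ≥ 16/51

For the South fleet: deviation gain 49−38 = 11, per-period punishment loss 38−10 = 28. IC gives β ≥ 11/39.
For the Inlet co-op: gain 16, loss 35 per period, so β ≥ 16/51.
The tighter constraint is the Inlet co-op's, so cooperation needs β ≥ 16/51.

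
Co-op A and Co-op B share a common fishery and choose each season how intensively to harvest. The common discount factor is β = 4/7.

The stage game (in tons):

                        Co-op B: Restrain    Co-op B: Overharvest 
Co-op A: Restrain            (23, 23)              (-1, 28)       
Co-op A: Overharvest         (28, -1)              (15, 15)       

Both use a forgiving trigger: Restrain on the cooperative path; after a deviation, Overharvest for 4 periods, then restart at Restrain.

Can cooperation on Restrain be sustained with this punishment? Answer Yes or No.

IC: β+…+β^4 ≥ (28−23)/(23−15) = 5/8.
At β = 4/7: partial sum = 1.1912 ≥ 0.6250. Cooperation sustainable.

Yes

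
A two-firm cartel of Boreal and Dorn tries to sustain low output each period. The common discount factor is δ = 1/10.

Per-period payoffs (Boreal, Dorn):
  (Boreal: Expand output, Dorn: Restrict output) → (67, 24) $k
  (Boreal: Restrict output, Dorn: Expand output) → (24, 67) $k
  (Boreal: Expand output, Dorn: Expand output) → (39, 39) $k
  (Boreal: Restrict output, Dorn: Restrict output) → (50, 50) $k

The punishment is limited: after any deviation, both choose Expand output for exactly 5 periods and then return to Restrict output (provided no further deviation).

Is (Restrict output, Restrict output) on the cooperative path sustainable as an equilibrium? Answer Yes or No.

No

Comparing payoff streams over the 6 periods until play realigns: cooperate → 50(1+δ+…+δ^5); deviate → 67 + 39(δ+…+δ^5).
Cooperation is sustained iff (50−39)(δ+…+δ^5) ≥ 67−50.
δ+…+δ^5 = 1/10·(1−(1/10)^5)/(1−1/10) = 0.1111, and (67−50)/(50−39) = 1.5455.
0.1111 < 1.5455, so cooperation is not sustainable.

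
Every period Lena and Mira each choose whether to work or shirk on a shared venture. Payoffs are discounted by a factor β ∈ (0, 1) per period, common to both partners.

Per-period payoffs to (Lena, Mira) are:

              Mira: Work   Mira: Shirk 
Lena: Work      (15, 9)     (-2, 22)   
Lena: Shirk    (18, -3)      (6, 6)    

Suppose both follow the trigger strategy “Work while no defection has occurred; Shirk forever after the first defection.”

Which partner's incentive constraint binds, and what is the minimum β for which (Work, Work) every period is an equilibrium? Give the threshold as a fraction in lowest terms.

Lena's threshold: (18−15)/(18−6) = 1/4.
Mira's threshold: (22−9)/(22−6) = 13/16.
1/4 < 13/16, so Mira binds and β* = 13/16.

Mira; β ≥ 13/16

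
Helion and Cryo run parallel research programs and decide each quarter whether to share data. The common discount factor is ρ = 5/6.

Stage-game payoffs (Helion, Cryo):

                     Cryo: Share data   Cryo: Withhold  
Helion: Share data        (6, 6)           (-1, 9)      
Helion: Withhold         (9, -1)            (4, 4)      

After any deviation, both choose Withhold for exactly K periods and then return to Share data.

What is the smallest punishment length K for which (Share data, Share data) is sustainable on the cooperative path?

No profitable deviation requires (6−4)(ρ+…+ρ^K) ≥ 9−6, i.e. ρ+…+ρ^K ≥ 3/2 ≈ 1.5000.
With ρ = 5/6, the partial sums are K=1: 0.8333, K=2: 1.5278.
K = 2 is the first length at which the sum reaches 1.5000.

2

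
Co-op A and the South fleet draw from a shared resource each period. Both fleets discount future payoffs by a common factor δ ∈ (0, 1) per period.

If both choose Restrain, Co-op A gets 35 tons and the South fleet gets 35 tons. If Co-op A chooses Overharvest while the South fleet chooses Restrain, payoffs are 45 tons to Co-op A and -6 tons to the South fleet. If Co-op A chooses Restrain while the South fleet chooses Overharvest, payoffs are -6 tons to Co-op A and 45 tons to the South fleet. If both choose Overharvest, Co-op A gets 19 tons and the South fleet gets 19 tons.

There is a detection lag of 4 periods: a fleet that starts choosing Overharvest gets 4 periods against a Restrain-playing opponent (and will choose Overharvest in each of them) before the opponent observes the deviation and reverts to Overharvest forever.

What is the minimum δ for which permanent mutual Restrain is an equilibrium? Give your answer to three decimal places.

A deviator earns 45 for 4 periods, then 19 forever; cooperating earns 35 forever. Multiplying the IC by (1−δ):
35 ≥ 45(1−δ^4) + 19δ^4, so 26·δ^4 ≥ 10 and δ^4 ≥ 5/13.
δ ≥ (5/13)^(1/4) ≈ 0.788.

0.788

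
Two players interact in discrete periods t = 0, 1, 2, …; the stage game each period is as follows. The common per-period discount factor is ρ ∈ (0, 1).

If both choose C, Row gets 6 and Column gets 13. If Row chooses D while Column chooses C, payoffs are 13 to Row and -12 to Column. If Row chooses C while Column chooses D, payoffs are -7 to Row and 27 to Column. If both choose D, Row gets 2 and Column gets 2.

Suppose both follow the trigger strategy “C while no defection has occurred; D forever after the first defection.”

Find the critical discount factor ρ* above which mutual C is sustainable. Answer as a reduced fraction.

Row: cooperation gives 6 each period; deviation gives 13 once then 2 forever.
  6/(1−ρ) ≥ 13 + 2ρ/(1−ρ) ⇒ ρ ≥ 7/11.
Column: cooperation gives 13 each period; deviation gives 27 once then 2 forever.
  ρ ≥ 14/25.
Both must hold, so the binding constraint is Row's: ρ ≥ 7/11.

7/11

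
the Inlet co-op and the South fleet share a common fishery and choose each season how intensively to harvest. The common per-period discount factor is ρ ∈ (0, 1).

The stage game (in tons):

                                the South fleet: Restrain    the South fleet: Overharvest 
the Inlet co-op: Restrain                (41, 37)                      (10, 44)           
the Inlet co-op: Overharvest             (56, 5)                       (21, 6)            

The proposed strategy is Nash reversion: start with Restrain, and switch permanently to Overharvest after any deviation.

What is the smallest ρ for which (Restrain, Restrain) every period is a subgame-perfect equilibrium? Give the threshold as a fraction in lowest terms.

the Inlet co-op's threshold: (56−41)/(56−21) = 3/7.
the South fleet's threshold: (44−37)/(44−6) = 7/38.
3/7 > 7/38, so the Inlet co-op binds and ρ* = 3/7.

3/7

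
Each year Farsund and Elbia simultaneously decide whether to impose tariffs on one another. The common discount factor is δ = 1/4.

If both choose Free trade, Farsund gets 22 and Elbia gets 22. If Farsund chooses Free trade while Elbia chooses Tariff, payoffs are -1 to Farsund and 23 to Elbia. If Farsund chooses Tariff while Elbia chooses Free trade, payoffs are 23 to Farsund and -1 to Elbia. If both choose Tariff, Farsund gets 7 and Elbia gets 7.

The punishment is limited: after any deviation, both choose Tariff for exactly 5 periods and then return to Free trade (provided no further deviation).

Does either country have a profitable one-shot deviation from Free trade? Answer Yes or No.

No

A one-shot deviation gives 23 now, then 7 for 5 periods, then back to 22.
Gain from deviating: (23−22) today; loss: (22−7) in each of the next 5 periods.
No-deviation condition: (22−7)(δ+…+δ^5) ≥ 23−22, i.e. δ+…+δ^5 ≥ 1/15.
At δ = 1/4: δ+…+δ^5 = 0.3330 ≥ 0.0667.
So cooperation is sustainable.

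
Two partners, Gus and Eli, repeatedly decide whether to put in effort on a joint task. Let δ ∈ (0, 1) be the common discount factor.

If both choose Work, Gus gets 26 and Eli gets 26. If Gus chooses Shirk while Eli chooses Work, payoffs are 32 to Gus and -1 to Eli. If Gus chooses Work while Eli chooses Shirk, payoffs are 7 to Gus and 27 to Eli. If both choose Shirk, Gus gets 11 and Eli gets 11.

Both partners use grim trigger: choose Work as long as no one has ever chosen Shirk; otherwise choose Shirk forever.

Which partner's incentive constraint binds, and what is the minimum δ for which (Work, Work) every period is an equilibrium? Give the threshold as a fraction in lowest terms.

For Gus: deviation gain 32−26 = 6, per-period punishment loss 26−11 = 15. IC gives δ ≥ 6/21 = 2/7.
For Eli: gain 1, loss 15 per period, so δ ≥ 1/16.
The tighter constraint is Gus's, so cooperation needs δ ≥ 2/7.

Gus; δ ≥ 2/7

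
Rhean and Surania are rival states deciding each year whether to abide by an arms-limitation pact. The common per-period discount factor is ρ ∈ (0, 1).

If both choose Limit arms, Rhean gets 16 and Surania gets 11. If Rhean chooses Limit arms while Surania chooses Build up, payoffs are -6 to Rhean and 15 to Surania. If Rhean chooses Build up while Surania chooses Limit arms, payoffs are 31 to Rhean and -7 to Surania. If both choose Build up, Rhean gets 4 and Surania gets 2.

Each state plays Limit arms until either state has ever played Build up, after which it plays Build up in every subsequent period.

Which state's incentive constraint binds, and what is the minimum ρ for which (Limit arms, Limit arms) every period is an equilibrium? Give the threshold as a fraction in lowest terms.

For Rhean: deviation gain 31−16 = 15, per-period punishment loss 16−4 = 12. IC gives ρ ≥ 15/27 = 5/9.
For Surania: gain 4, loss 9 per period, so ρ ≥ 4/13.
The tighter constraint is Rhean's, so cooperation needs ρ ≥ 5/9.

Rhean; ρ ≥ 5/9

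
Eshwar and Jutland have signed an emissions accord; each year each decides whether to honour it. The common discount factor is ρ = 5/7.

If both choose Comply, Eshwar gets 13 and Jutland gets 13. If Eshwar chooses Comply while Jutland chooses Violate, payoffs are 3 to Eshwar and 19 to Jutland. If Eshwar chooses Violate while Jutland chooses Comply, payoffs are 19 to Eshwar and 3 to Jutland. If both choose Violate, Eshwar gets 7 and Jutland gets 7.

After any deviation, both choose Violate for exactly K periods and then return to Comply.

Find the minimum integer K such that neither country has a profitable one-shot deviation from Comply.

IC: ρ(1−ρ^K)/(1−ρ) ≥ (19−13)/(13−7) = 1.
With ρ = 5/7: need 1 − ρ^K ≥ 1·(1−5/7)/(5/7), i.e. ρ^K ≤ 0.6000.
Since (5/7)^1 = 0.7143 and (5/7)^2 = 0.5102, the smallest such K is 2.

2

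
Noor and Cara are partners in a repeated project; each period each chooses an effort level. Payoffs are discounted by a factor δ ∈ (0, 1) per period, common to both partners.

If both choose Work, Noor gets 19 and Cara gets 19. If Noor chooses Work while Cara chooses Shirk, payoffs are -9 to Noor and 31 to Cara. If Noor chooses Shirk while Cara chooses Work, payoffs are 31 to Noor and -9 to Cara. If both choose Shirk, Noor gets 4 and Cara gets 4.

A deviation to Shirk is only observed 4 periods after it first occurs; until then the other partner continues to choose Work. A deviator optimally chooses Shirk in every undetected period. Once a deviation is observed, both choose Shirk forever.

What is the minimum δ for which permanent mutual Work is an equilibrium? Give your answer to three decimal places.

0.816

A deviator earns 31 for 4 periods, then 4 forever; cooperating earns 19 forever. Multiplying the IC by (1−δ):
19 ≥ 31(1−δ^4) + 4δ^4, so 27·δ^4 ≥ 12 and δ^4 ≥ 4/9.
δ ≥ (4/9)^(1/4) ≈ 0.816.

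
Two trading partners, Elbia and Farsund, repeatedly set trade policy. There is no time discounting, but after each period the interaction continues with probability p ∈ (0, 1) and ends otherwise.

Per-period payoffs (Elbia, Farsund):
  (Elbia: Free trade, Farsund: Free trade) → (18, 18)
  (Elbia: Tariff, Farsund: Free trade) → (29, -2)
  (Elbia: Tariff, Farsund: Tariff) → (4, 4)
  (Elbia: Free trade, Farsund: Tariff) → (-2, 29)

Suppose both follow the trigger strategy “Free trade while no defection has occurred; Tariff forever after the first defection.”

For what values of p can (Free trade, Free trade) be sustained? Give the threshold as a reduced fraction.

11/25

Expected cooperation value is 18 + p·18 + p²·18 + … = 18/(1−p); deviation gives 29 + p·4/(1−p).
18 ≥ 29(1−p) + 4p ⇒ 25p ≥ 11 ⇒ p ≥ 11/25.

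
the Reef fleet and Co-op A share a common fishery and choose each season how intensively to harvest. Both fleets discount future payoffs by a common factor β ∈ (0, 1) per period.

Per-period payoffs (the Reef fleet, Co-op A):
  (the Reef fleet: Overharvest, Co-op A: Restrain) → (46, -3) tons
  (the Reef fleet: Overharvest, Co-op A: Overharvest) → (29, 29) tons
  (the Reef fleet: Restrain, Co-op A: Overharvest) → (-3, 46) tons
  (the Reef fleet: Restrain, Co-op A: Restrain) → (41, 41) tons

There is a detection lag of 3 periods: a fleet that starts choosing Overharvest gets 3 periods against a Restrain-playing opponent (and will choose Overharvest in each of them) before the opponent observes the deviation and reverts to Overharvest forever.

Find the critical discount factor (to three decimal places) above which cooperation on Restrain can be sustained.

A deviator earns 46 for 3 periods, then 29 forever; cooperating earns 41 forever. Multiplying the IC by (1−β):
41 ≥ 46(1−β^3) + 29β^3, so 17·β^3 ≥ 5 and β^3 ≥ 5/17.
β ≥ (5/17)^(1/3) ≈ 0.665.

0.665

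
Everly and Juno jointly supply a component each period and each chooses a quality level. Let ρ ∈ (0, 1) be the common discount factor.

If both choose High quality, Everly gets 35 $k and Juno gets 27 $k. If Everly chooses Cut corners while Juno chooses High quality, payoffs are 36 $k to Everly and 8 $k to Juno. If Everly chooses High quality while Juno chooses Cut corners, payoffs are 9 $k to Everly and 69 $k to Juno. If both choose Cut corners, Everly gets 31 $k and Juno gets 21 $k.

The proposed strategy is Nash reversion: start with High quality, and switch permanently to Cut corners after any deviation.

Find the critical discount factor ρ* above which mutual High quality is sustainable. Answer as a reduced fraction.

For Everly: deviation gain 36−35 = 1, per-period punishment loss 35−31 = 4. IC gives ρ ≥ 1/5.
For Juno: gain 42, loss 6 per period, so ρ ≥ 42/48 = 7/8.
The tighter constraint is Juno's, so cooperation needs ρ ≥ 7/8.

7/8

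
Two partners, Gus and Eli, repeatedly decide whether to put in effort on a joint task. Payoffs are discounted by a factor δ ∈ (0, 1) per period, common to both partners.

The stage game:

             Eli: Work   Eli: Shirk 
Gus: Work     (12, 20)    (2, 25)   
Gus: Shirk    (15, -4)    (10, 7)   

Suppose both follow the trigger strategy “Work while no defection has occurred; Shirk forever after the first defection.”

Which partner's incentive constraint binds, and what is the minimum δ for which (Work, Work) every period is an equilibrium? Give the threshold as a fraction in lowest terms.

Gus: cooperation gives 12 each period; deviation gives 15 once then 10 forever.
  12/(1−δ) ≥ 15 + 10δ/(1−δ) ⇒ δ ≥ 3/5.
Eli: cooperation gives 20 each period; deviation gives 25 once then 7 forever.
  δ ≥ 5/18.
Both must hold, so the binding constraint is Gus's: δ ≥ 3/5.

Gus; δ ≥ 3/5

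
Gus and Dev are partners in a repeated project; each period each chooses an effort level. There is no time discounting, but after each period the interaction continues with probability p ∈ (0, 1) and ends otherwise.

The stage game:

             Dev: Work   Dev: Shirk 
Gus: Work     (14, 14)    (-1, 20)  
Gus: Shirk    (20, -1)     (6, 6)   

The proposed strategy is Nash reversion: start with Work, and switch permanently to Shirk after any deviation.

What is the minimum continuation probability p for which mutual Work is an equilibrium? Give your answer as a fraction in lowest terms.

3/7

Expected cooperation value is 14 + p·14 + p²·14 + … = 14/(1−p); deviation gives 20 + p·6/(1−p).
14 ≥ 20(1−p) + 6p ⇒ 14p ≥ 6 ⇒ p ≥ 6/14 = 3/7.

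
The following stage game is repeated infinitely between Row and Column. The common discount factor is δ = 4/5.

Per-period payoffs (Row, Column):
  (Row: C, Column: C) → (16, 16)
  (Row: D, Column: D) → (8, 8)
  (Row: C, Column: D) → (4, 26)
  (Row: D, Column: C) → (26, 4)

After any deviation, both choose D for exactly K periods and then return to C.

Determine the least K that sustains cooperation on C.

2

No profitable deviation requires (16−8)(δ+…+δ^K) ≥ 26−16, i.e. δ+…+δ^K ≥ 5/4 ≈ 1.2500.
With δ = 4/5, the partial sums are K=1: 0.8000, K=2: 1.4400.
K = 2 is the first length at which the sum reaches 1.2500.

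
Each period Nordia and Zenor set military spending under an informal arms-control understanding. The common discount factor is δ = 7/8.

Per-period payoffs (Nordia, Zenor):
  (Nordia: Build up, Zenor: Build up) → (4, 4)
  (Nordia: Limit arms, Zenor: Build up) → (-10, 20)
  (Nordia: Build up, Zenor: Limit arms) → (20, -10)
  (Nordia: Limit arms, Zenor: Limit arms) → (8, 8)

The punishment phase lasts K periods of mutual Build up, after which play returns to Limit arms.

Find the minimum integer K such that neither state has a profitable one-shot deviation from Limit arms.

No profitable deviation requires (8−4)(δ+…+δ^K) ≥ 20−8, i.e. δ+…+δ^K ≥ 3 ≈ 3.0000.
With δ = 7/8, the partial sums are K=1: 0.8750, K=2: 1.6406, K=3: 2.3105, K=4: 2.8967, K=5: 3.4096.
K = 5 is the first length at which the sum reaches 3.0000.

5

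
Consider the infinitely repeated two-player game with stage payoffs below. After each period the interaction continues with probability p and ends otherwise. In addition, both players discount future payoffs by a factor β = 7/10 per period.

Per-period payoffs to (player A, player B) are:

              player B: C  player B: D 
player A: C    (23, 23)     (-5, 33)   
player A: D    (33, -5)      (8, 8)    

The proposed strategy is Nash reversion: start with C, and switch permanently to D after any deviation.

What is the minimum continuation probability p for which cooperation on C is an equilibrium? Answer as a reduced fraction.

With continuation probability p and discount β, the effective per-period discount factor is βp.
Grim-trigger IC: βp ≥ (33−23)/(33−8) = 2/5.
So p ≥ (2/5)/(7/10) = 4/7.

4/7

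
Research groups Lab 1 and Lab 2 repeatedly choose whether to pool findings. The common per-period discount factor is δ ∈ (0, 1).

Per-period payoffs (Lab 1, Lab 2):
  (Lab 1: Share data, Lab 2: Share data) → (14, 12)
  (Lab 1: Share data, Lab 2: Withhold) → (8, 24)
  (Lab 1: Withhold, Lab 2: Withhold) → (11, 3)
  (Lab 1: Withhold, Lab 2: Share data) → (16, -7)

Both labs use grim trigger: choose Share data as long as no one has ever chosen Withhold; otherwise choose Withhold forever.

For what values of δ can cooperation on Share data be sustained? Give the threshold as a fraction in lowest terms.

4/7

For Lab 1: deviation gain 16−14 = 2, per-period punishment loss 14−11 = 3. IC gives δ ≥ 2/5.
For Lab 2: gain 12, loss 9 per period, so δ ≥ 12/21 = 4/7.
The tighter constraint is Lab 2's, so cooperation needs δ ≥ 4/7.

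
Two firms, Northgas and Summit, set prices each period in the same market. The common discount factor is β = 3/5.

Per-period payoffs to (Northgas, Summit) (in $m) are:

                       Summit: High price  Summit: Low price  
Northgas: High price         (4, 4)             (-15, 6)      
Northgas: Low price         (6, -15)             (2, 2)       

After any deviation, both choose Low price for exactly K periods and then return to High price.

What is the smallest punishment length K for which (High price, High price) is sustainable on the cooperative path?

3

No profitable deviation requires (4−2)(β+…+β^K) ≥ 6−4, i.e. β+…+β^K ≥ 1 ≈ 1.0000.
With β = 3/5, the partial sums are K=1: 0.6000, K=2: 0.9600, K=3: 1.1760.
K = 3 is the first length at which the sum reaches 1.0000.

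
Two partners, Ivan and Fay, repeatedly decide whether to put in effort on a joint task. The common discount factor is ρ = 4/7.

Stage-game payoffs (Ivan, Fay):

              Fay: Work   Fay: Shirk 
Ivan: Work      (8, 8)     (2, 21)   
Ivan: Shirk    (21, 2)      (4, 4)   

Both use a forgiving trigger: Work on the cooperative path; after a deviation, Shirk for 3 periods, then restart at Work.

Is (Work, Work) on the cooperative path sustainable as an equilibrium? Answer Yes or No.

IC: ρ+…+ρ^3 ≥ (21−8)/(8−4) = 13/4.
At ρ = 4/7: partial sum = 1.0845 < 3.2500. Cooperation not sustainable.

No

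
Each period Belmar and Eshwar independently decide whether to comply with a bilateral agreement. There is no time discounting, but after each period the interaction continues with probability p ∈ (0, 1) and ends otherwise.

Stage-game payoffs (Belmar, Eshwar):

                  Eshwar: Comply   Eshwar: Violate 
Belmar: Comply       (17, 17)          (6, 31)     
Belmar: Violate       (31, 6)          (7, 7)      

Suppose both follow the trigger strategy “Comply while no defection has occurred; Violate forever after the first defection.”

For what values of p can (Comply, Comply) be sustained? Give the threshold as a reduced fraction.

With no time discounting, the continuation probability p plays the role of the discount factor.
Grim-trigger IC: 17/(1−p) ≥ 31 + 7p/(1−p) ⇒ p ≥ (31−17)/(31−7) = 7/12.

7/12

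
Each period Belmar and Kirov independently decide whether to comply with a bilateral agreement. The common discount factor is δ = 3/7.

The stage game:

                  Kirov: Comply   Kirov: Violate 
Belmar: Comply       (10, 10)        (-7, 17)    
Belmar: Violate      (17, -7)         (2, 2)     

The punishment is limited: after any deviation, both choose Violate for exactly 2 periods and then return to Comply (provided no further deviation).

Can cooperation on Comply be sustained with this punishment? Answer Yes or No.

No

IC: δ+…+δ^2 ≥ (17−10)/(10−2) = 7/8.
At δ = 3/7: partial sum = 0.6122 < 0.8750. Cooperation not sustainable.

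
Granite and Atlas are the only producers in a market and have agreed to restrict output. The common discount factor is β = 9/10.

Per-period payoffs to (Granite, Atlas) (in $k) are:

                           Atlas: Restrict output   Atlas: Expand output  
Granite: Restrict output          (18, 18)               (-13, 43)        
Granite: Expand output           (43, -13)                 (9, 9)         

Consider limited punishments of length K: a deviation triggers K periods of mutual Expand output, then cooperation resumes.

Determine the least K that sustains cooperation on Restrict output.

IC: β(1−β^K)/(1−β) ≥ (43−18)/(18−9) = 25/9.
With β = 9/10: need 1 − β^K ≥ 25/9·(1−9/10)/(9/10), i.e. β^K ≤ 0.6914.
Since (9/10)^3 = 0.7290 and (9/10)^4 = 0.6561, the smallest such K is 4.

4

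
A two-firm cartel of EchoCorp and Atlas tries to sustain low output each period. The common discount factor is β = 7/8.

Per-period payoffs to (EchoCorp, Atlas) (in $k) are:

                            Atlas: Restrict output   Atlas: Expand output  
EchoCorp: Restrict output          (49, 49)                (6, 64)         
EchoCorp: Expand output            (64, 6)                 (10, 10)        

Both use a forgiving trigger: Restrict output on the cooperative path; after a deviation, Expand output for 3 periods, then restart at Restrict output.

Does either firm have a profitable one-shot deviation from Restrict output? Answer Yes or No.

No

IC: β+…+β^3 ≥ (64−49)/(49−10) = 5/13.
At β = 7/8: partial sum = 2.3105 ≥ 0.3846. Cooperation sustainable.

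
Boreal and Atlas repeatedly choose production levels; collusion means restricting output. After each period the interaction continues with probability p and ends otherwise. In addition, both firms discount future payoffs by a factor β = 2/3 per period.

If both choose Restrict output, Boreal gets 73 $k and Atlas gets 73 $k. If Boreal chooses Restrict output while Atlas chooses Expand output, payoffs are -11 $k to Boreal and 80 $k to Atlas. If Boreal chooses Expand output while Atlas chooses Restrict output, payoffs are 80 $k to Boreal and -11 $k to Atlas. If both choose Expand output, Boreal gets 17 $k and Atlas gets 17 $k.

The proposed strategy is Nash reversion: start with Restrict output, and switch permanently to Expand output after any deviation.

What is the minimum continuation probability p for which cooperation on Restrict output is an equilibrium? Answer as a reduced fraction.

With continuation probability p and discount β, the effective per-period discount factor is βp.
Grim-trigger IC: βp ≥ (80−73)/(80−17) = 1/9.
So p ≥ (1/9)/(2/3) = 1/6.

1/6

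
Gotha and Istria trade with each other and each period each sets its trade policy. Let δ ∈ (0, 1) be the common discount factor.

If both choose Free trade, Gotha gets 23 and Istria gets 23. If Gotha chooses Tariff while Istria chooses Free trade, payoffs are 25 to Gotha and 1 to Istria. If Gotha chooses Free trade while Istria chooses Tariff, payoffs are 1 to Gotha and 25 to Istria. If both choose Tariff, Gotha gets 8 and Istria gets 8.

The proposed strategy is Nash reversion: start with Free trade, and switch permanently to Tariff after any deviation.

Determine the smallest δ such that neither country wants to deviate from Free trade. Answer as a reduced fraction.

2/17

23/(1−δ) ≥ 25 + 8δ/(1−δ)
23 ≥ 25 − 17δ
δ ≥ 2/17.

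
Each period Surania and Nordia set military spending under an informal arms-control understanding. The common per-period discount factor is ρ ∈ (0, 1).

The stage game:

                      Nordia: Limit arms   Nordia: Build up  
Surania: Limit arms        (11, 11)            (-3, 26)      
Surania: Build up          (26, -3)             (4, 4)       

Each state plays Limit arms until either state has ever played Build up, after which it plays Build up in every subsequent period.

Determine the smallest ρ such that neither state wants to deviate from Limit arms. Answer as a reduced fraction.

Cooperation forever yields 11 each period: 11/(1−ρ).
Deviating yields 26 once, then 4 forever: 26 + 4ρ/(1−ρ).
No profitable deviation requires 11/(1−ρ) ≥ 26 + 4ρ/(1−ρ).
Multiplying by (1−ρ): 11 ≥ 26(1−ρ) + 4ρ = 26 − 22ρ.
So 22ρ ≥ 15, i.e. ρ ≥ 15/22.

15/22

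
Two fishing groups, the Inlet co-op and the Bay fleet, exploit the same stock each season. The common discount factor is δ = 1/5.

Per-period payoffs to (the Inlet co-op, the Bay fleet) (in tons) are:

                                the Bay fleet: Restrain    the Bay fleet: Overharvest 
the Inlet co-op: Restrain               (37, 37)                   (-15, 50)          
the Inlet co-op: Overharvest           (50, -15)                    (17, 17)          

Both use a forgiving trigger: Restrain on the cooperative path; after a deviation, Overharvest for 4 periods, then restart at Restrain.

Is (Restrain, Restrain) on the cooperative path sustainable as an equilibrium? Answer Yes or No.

No

Comparing payoff streams over the 5 periods until play realigns: cooperate → 37(1+δ+…+δ^4); deviate → 50 + 17(δ+…+δ^4).
Cooperation is sustained iff (37−17)(δ+…+δ^4) ≥ 50−37.
δ+…+δ^4 = 1/5·(1−(1/5)^4)/(1−1/5) = 0.2496, and (50−37)/(37−17) = 0.6500.
0.2496 < 0.6500, so cooperation is not sustainable.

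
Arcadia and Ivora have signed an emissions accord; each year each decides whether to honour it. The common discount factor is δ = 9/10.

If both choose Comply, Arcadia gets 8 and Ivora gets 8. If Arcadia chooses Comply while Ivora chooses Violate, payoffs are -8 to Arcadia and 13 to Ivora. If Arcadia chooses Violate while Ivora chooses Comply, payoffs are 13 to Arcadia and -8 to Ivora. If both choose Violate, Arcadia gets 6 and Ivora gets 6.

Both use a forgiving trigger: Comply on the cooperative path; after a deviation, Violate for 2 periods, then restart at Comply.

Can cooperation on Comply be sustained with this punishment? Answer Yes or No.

IC: δ+…+δ^2 ≥ (13−8)/(8−6) = 5/2.
At δ = 9/10: partial sum = 1.7100 < 2.5000. Cooperation not sustainable.

No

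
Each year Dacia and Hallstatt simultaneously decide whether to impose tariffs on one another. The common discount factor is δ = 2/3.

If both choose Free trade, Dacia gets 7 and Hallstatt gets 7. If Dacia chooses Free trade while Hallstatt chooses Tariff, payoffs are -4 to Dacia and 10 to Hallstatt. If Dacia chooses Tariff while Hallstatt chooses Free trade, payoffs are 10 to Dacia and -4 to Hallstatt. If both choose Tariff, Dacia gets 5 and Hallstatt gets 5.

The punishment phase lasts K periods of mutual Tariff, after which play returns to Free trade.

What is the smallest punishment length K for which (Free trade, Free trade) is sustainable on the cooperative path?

Need Σ_{k=1}^{K} δ^k ≥ (10−7)/(7−5) = 1.5000 at δ = 2/3.
At K = 3 the sum is 1.4074 < 1.5000; at K = 4 it is 1.6049 ≥ 1.5000.
So the minimum punishment length is K = 4.

4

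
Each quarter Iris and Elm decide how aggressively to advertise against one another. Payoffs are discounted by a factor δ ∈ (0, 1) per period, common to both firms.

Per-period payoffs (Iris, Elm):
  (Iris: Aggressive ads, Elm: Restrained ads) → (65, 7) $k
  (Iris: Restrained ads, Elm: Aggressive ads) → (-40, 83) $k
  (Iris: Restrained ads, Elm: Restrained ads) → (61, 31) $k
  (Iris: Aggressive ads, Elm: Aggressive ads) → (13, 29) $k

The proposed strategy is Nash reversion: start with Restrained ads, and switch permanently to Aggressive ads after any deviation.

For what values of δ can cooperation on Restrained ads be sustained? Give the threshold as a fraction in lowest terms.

Iris's threshold: (65−61)/(65−13) = 1/13.
Elm's threshold: (83−31)/(83−29) = 26/27.
1/13 < 26/27, so Elm binds and δ* = 26/27.

26/27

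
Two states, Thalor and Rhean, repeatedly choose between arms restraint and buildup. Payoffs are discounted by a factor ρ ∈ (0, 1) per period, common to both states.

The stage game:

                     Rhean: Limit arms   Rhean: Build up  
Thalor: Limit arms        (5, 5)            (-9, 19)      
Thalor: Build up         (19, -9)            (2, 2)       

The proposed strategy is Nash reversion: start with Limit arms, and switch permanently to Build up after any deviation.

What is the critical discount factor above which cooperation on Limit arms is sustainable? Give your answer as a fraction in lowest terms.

14/17

One-period gain from deviating is 19 − 5 = 14. The loss is 5 − 2 = 3 in every subsequent period, with present value 3·ρ/(1−ρ).
Deviation is unprofitable when 3·ρ/(1−ρ) ≥ 14, i.e. ρ/(1−ρ) ≥ 14/3.
Equivalently ρ ≥ 14/(14+3) = 14/17.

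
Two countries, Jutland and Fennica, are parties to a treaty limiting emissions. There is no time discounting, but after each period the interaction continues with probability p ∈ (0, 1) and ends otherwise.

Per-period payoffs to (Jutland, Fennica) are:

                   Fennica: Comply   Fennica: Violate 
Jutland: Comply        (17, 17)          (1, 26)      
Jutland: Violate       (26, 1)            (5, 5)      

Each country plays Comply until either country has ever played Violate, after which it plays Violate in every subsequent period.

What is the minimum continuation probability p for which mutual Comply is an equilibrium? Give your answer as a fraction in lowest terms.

Expected cooperation value is 17 + p·17 + p²·17 + … = 17/(1−p); deviation gives 26 + p·5/(1−p).
17 ≥ 26(1−p) + 5p ⇒ 21p ≥ 9 ⇒ p ≥ 9/21 = 3/7.

3/7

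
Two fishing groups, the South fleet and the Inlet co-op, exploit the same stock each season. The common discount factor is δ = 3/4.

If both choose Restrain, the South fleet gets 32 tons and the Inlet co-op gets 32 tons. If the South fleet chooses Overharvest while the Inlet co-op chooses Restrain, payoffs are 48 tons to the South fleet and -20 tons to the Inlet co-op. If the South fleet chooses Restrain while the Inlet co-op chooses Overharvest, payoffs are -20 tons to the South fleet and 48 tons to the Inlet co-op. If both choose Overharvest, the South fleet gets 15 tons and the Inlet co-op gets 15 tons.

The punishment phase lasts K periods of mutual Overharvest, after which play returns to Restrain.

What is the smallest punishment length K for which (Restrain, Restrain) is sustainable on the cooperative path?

IC: δ(1−δ^K)/(1−δ) ≥ (48−32)/(32−15) = 16/17.
With δ = 3/4: need 1 − δ^K ≥ 16/17·(1−3/4)/(3/4), i.e. δ^K ≤ 0.6863.
Since (3/4)^1 = 0.7500 and (3/4)^2 = 0.5625, the smallest such K is 2.

2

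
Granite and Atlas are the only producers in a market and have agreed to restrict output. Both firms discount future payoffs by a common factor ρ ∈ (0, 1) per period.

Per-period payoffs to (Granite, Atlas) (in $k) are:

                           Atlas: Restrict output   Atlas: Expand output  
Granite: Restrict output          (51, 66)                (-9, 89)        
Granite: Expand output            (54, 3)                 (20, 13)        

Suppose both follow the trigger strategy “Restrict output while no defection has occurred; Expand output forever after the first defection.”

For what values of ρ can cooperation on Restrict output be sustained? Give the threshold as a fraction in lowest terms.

For Granite: deviation gain 54−51 = 3, per-period punishment loss 51−20 = 31. IC gives ρ ≥ 3/34.
For Atlas: gain 23, loss 53 per period, so ρ ≥ 23/76.
The tighter constraint is Atlas's, so cooperation needs ρ ≥ 23/76.

23/76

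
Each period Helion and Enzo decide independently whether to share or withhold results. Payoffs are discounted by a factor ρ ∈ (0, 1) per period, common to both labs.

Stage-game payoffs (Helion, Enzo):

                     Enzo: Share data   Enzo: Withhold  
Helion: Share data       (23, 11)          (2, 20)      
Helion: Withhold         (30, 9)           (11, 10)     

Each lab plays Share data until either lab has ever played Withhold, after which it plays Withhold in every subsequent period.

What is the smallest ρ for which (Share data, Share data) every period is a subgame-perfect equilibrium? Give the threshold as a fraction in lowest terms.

Helion: cooperation gives 23 each period; deviation gives 30 once then 11 forever.
  23/(1−ρ) ≥ 30 + 11ρ/(1−ρ) ⇒ ρ ≥ 7/19.
Enzo: cooperation gives 11 each period; deviation gives 20 once then 10 forever.
  ρ ≥ 9/10.
Both must hold, so the binding constraint is Enzo's: ρ ≥ 9/10.

9/10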